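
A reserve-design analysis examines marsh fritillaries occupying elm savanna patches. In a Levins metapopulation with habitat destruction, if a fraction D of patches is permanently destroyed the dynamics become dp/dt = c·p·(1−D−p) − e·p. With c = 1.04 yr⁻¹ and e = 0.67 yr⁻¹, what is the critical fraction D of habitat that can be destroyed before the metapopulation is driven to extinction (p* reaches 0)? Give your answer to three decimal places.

0.356

The nontrivial equilibrium is p* = (1−D) − e/c; extinction occurs when this hits zero.
So D_crit = 1 − e/c = 1 − 0.67/1.04 = 1 − 0.6442 = 0.3558.
This equals the undisturbed p*, a classic result of Lande's extension.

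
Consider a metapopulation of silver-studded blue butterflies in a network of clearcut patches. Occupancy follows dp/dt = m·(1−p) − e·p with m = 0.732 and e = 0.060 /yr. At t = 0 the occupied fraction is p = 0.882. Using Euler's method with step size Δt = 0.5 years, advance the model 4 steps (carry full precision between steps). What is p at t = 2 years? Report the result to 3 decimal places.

Update rule: p ← p + [m·(1−p) − e·p]·Δt with Δt = 0.5.
step 1: Δp = +0.01673, p = 0.89873
step 2: Δp = +0.01010, p = 0.90883
step 3: Δp = +0.00610, p = 0.91493
step 4: Δp = +0.00369, p = 0.91862

0.919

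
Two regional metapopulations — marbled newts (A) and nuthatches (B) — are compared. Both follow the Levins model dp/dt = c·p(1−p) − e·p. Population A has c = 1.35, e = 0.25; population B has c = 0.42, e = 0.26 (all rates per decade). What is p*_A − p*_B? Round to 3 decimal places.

0.434

A: p*_A = 1 − 0.25/1.35 = 0.8148.
B: p*_B = 1 − 0.26/0.42 = 0.3810.
p*_A − p*_B = 0.8148 − 0.3810 = 0.4339.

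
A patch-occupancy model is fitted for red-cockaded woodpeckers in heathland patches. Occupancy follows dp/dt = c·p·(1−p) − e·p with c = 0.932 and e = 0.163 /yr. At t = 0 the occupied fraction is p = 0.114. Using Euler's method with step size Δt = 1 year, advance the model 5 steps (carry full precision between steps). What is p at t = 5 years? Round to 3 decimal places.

Update rule: p ← p + [c·p·(1−p) − e·p]·Δt with Δt = 1.
t = 1: p = 0.11400 + (+0.07555) = 0.18955
t = 2: p = 0.18955 + (+0.11228) = 0.30183
t = 3: p = 0.30183 + (+0.14720) = 0.44903
t = 4: p = 0.44903 + (+0.15739) = 0.60642
t = 5: p = 0.60642 + (+0.12360) = 0.73002

0.730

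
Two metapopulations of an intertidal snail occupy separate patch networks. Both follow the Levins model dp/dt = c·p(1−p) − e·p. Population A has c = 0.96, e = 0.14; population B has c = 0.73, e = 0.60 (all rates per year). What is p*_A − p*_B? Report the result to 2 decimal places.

A: p*_A = 1 − 0.14/0.96 = 0.8542.
B: p*_B = 1 − 0.60/0.73 = 0.1781.
p*_A − p*_B = 0.8542 − 0.1781 = 0.6761.

0.68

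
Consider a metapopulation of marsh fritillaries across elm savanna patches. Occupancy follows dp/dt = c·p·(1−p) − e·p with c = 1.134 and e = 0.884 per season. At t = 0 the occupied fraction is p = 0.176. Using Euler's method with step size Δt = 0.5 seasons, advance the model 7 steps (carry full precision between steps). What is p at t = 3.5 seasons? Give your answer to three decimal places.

Update rule: p ← p + [c·p·(1−p) − e·p]·Δt with Δt = 0.5.
step 1: Δp = +0.00444, p = 0.18044
step 2: Δp = +0.00409, p = 0.18453
step 3: Δp = +0.00376, p = 0.18829
step 4: Δp = +0.00343, p = 0.19172
step 5: Δp = +0.00312, p = 0.19485
step 6: Δp = +0.00283, p = 0.19768
step 7: Δp = +0.00255, p = 0.20023

0.200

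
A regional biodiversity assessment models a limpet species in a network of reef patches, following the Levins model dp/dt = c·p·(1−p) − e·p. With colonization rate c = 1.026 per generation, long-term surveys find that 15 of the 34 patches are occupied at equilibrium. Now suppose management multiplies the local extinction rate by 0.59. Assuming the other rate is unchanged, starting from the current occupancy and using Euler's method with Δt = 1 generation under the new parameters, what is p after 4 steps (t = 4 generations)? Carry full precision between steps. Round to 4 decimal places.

0.6635

Observed p* = 15/34 = 0.44118.
Balance c(1−p*) = e gives e = 1.026×(1 − 0.44118) = 0.57335.
Starting from p₀ = 0.44118; update p ← p + (dp/dt)·Δt with the new parameters.
t = 1: p = 0.44118 + (+0.10371) = 0.54489
t = 2: p = 0.54489 + (+0.07011) = 0.61500
t = 3: p = 0.61500 + (+0.03489) = 0.64989
t = 4: p = 0.64989 + (+0.01361) = 0.66349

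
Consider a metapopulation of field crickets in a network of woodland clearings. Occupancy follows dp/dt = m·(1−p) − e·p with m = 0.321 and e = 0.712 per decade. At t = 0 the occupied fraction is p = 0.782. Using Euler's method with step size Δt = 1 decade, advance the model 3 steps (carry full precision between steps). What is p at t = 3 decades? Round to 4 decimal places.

Update rule: p ← p + [m·(1−p) − e·p]·Δt with Δt = 1.
step 1: Δp = -0.48681, p = 0.29519
step 2: Δp = +0.01606, p = 0.31126
step 3: Δp = -0.00053, p = 0.31073

0.3107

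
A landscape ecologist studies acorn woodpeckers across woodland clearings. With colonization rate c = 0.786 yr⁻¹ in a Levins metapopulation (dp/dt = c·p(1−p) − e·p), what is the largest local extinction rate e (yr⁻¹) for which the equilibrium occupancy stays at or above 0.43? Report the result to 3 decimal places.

1 − e/c ≥ 0.43 ⇒ e ≤ c(1 − 0.43) = 0.786 × 0.5700.
e_max = 0.4480.

0.448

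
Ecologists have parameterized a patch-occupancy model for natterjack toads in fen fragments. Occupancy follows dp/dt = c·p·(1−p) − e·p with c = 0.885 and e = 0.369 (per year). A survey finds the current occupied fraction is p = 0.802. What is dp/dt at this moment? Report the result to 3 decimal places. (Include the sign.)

-0.155

Colonization term: c·p·(1−p) = 0.885×0.802×0.1980 = 0.14053.
Extinction term: e·p = 0.29594.
dp/dt = 0.14053 − 0.29594 = -0.15540.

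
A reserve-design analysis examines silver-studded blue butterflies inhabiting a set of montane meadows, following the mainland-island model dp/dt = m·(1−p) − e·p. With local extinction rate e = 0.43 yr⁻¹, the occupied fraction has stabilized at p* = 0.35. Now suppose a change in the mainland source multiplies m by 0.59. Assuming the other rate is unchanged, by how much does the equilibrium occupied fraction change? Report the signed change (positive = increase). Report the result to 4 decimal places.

Balance m(1−p*) = e·p* gives m = e·p*/(1−p*) = 0.43×0.35000/0.65000 = 0.23154.
New p* = m/(m+e) = 0.13661/(0.13661+0.43000) = 0.24110.
Δp* = 0.24110 − 0.35000 = -0.10890.

-0.1089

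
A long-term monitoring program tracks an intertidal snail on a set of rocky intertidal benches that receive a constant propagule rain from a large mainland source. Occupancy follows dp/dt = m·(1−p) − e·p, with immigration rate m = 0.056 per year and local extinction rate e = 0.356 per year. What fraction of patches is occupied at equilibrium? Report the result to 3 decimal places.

At equilibrium the propagule rain into empty patches balances local extinction: m(1−p*) = e·p*.
p* = m/(m+e) = 0.056/(0.056+0.356) = 0.056/0.4120 = 0.1359.

0.136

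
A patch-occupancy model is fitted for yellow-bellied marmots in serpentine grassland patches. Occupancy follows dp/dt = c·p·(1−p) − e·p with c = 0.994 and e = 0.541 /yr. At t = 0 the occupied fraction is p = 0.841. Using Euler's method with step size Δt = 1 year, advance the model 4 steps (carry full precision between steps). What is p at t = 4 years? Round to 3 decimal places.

Update rule: p ← p + [c·p·(1−p) − e·p]·Δt with Δt = 1.
t = 1: p = 0.84100 + (-0.32206) = 0.51894
t = 2: p = 0.51894 + (-0.03260) = 0.48634
t = 3: p = 0.48634 + (-0.01479) = 0.47154
t = 4: p = 0.47154 + (-0.00741) = 0.46413

0.464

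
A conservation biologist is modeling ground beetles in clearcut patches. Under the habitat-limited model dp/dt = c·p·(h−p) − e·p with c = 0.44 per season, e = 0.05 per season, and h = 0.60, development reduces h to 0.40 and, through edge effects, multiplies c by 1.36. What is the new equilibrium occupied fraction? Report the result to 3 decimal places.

Before: p* = h − e/c = 0.60 − 0.05/0.44 = 0.60 − 0.1136 = 0.4864.
After: c = 0.5984, e = 0.05, h = 0.40; p* = 0.40 − 0.05/0.5984 = 0.3164.

0.316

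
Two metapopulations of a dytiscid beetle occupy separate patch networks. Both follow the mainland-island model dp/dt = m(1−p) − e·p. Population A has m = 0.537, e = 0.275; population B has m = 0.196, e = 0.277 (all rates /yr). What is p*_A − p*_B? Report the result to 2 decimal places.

A: p*_A = m/(m+e) = 0.537/0.8120 = 0.6613.
B: p*_B = 0.196/0.4730 = 0.4144.
p*_A − p*_B = 0.6613 − 0.4144 = 0.2470.

0.25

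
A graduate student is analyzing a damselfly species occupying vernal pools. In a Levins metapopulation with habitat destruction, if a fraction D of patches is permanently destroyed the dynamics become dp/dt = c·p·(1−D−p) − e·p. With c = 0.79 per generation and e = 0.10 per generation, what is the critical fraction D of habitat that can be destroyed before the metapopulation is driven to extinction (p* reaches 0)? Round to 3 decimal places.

0.873

The nontrivial equilibrium is p* = (1−D) − e/c; extinction occurs when this hits zero.
So D_crit = 1 − e/c = 1 − 0.10/0.79 = 1 − 0.1266 = 0.8734.
Note this equals the original equilibrium occupancy — the Levins extinction-debt result.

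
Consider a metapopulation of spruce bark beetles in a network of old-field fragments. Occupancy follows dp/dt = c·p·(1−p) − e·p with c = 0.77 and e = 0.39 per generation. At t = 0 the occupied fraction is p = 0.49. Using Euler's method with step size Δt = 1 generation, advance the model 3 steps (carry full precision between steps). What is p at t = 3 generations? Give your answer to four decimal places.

Update rule: p ← p + [c·p·(1−p) − e·p]·Δt with Δt = 1.
t = 1: p = 0.49000 + (+0.00132) = 0.49132
t = 2: p = 0.49132 + (+0.00083) = 0.49215
t = 3: p = 0.49215 + (+0.00051) = 0.49266

0.4927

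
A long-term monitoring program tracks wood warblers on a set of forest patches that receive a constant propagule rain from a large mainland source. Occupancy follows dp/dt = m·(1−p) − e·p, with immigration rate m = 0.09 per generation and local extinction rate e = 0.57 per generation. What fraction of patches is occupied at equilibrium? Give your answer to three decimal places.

0.136

Setting dp/dt = 0: m − m·p* = e·p*, so m = (m+e)·p*.
p* = m/(m+e) = 0.09/(0.09+0.57) = 0.09/0.6600 = 0.1364.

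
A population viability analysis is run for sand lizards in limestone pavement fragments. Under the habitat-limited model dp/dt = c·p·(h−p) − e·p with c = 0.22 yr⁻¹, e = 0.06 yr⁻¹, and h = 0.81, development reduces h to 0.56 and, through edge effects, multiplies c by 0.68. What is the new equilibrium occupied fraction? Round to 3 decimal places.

Before: p* = h − e/c = 0.81 − 0.06/0.22 = 0.81 − 0.2727 = 0.5373.
After: c = 0.1496, e = 0.06, h = 0.56; p* = 0.56 − 0.06/0.1496 = 0.1589.

0.159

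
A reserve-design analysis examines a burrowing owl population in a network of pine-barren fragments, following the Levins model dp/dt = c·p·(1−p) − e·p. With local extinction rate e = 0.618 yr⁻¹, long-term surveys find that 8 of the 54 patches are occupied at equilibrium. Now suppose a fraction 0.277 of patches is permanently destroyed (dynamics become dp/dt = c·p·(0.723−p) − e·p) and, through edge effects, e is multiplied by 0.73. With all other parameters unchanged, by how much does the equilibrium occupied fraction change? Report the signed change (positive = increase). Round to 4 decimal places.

Observed p* = 8/54 = 0.14815.
Balance c(1−p*) = e gives c = e/(1 − 0.14815) = 0.618/0.85185 = 0.72548.
New p* = 0.723 − e/c = 0.723 − 0.45114/0.72548 = 0.10115.
Δp* = 0.10115 − 0.14815 = -0.04700.

-0.0470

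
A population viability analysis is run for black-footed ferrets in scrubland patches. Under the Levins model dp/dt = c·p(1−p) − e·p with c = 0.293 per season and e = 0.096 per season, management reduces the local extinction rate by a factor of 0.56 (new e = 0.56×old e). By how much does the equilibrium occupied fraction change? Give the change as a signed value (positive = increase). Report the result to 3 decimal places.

0.144

Before: p* = 1 − 0.096/0.293 = 0.6724.
After the change, c = 0.293, e = 0.05376, so p* = 1 − 0.05376/0.293 = 0.8165.
Δp* = 0.8165 − 0.6724 = +0.1442.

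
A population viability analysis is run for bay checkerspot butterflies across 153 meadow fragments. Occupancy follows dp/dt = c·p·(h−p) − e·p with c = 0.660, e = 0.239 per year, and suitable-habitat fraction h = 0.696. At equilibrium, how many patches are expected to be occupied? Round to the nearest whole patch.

p* = h − e/c = 0.696 − 0.3621 = 0.3339.
Expected occupied patches = N × p* = 153 × 0.3339 = 51.08 ≈ 51.

51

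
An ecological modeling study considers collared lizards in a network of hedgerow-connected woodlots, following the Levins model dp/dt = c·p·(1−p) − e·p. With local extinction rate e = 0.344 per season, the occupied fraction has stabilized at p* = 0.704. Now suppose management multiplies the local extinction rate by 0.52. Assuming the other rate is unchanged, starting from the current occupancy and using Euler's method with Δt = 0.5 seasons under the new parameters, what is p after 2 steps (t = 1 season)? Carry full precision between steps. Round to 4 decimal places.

Balance c(1−p*) = e gives c = e/(1 − 0.70400) = 0.344/0.29600 = 1.16216.
Starting from p₀ = 0.70400; update p ← p + (dp/dt)·Δt with the new parameters.
  1  |  dp/dt·Δt = +0.058122  |  p_1 = 0.762122
  2  |  dp/dt·Δt = +0.037181  |  p_2 = 0.799303

0.7993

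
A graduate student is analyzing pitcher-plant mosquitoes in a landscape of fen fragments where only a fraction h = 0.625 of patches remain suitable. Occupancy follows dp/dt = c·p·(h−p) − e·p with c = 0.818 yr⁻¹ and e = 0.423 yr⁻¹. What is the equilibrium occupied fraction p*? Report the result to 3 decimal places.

Setting dp/dt = 0 and dividing by p* gives c·(h−p*) = e.
So p* = h − e/c = 0.625 − 0.423/0.818 = 0.625 − 0.5171 = 0.1079.

0.108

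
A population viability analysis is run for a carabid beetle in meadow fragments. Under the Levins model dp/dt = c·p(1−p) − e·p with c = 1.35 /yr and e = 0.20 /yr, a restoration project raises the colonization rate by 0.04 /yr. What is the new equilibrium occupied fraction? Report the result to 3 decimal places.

0.856

Before: p* = 1 − 0.20/1.35 = 0.8519.
After the change, c = 1.39, e = 0.2, so p* = 1 − 0.2/1.39 = 0.8561.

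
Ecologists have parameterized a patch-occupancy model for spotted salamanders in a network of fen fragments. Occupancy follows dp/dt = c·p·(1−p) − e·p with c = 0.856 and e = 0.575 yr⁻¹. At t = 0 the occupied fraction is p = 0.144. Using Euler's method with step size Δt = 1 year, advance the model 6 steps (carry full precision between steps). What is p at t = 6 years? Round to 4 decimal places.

Update rule: p ← p + [c·p·(1−p) − e·p]·Δt with Δt = 1.
p: 0.14400 → 0.16671  (Δp = +0.02271)
p: 0.16671 → 0.18977  (Δp = +0.02306)
p: 0.18977 → 0.21227  (Δp = +0.02250)
p: 0.21227 → 0.23335  (Δp = +0.02108)
p: 0.23335 → 0.25231  (Δp = +0.01896)
p: 0.25231 → 0.26871  (Δp = +0.01641)

0.2687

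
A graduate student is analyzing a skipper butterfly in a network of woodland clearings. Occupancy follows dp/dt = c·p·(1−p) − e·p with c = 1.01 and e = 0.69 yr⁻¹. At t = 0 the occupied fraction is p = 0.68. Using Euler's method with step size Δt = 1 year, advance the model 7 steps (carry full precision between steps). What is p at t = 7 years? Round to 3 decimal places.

0.324

Update rule: p ← p + [c·p·(1−p) − e·p]·Δt with Δt = 1.
t = 1: p = 0.68000 + (-0.24942) = 0.43058
t = 2: p = 0.43058 + (-0.04947) = 0.38111
t = 3: p = 0.38111 + (-0.02474) = 0.35637
t = 4: p = 0.35637 + (-0.01423) = 0.34214
t = 5: p = 0.34214 + (-0.00874) = 0.33339
t = 6: p = 0.33339 + (-0.00558) = 0.32782
t = 7: p = 0.32782 + (-0.00364) = 0.32418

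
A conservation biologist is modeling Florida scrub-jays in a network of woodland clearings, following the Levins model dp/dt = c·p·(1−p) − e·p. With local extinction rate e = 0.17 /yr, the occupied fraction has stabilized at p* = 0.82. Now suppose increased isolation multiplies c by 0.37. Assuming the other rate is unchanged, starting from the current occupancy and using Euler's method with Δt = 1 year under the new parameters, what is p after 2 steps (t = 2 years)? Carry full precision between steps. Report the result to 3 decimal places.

0.676

Balance c(1−p*) = e gives c = e/(1 − 0.82000) = 0.17/0.18000 = 0.94444.
Starting from p₀ = 0.82000; update p ← p + (dp/dt)·Δt with the new parameters.
p: 0.82000 → 0.73218  (Δp = -0.08782)
p: 0.73218 → 0.67623  (Δp = -0.05595)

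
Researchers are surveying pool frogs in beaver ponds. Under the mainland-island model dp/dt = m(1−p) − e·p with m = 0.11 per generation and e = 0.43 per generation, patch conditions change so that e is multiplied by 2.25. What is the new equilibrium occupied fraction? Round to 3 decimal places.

0.102

Before: p* = 0.11/(0.11+0.43) = 0.2037.
After: m = 0.11, e = 0.9675; p* = 0.11/1.0775 = 0.1021.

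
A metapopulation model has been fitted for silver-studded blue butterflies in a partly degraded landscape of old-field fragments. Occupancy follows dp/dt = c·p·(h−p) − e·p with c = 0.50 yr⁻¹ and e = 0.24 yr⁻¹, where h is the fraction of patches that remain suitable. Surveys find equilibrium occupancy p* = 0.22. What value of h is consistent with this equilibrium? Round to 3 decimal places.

At equilibrium c(h−p*) = e, so h = p* + e/c.
h = 0.22 + 0.24/0.50 = 0.22 + 0.4800 = 0.7000.

0.700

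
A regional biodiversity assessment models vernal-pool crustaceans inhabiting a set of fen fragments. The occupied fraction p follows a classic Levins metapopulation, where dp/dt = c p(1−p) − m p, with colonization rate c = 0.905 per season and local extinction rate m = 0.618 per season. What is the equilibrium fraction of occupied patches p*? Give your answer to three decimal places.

At equilibrium, colonization balances extinction: c·p*·(1−p*) = m·p*.
So p* = 1 − m/c = 1 − 0.618/0.905 = 1 − 0.6829 = 0.3171.

0.317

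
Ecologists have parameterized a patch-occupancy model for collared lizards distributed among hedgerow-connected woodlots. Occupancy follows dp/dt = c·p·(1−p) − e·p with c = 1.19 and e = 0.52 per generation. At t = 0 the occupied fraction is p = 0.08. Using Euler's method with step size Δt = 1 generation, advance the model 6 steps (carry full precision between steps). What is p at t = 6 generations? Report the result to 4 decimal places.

0.5137

Update rule: p ← p + [c·p·(1−p) − e·p]·Δt with Δt = 1.
p: 0.08000 → 0.12598  (Δp = +0.04598)
p: 0.12598 → 0.19151  (Δp = +0.06552)
p: 0.19151 → 0.27617  (Δp = +0.08467)
p: 0.27617 → 0.37044  (Δp = +0.09427)
p: 0.37044 → 0.45534  (Δp = +0.08490)
p: 0.45534 → 0.51369  (Δp = +0.05835)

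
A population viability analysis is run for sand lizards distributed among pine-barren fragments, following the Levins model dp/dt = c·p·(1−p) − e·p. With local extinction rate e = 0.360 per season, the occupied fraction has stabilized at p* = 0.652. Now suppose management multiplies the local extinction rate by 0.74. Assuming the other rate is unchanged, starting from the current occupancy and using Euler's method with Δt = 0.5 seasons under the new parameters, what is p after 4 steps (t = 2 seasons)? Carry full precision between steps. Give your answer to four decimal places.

0.7270

Balance c(1−p*) = e gives c = e/(1 − 0.65200) = 0.360/0.34800 = 1.03448.
Starting from p₀ = 0.65200; update p ← p + (dp/dt)·Δt with the new parameters.
t = 0.5: p = 0.65200 + (+0.03051) = 0.68251
t = 1: p = 0.68251 + (+0.02117) = 0.70368
t = 1.5: p = 0.70368 + (+0.01412) = 0.71780
t = 2: p = 0.71780 + (+0.00916) = 0.72697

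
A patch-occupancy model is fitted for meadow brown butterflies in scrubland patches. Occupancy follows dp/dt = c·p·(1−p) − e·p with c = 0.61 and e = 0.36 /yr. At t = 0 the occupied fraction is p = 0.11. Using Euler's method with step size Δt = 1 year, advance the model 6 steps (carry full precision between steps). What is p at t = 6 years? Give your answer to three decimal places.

0.252

Update rule: p ← p + [c·p·(1−p) − e·p]·Δt with Δt = 1.
  1  |  dp/dt·Δt = +0.020119  |  p_1 = 0.130119
  2  |  dp/dt·Δt = +0.022202  |  p_2 = 0.152321
  3  |  dp/dt·Δt = +0.023927  |  p_3 = 0.176248
  4  |  dp/dt·Δt = +0.025113  |  p_4 = 0.201361
  5  |  dp/dt·Δt = +0.025607  |  p_5 = 0.226968
  6  |  dp/dt·Δt = +0.025318  |  p_6 = 0.252287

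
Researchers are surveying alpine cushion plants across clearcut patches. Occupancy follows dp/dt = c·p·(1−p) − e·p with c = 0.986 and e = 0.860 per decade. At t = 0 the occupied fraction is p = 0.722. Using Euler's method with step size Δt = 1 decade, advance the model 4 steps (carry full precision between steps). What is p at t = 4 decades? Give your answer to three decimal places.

0.199

Update rule: p ← p + [c·p·(1−p) − e·p]·Δt with Δt = 1.
t = 1: p = 0.72200 + (-0.42301) = 0.29899
t = 2: p = 0.29899 + (-0.05047) = 0.24852
t = 3: p = 0.24852 + (-0.02958) = 0.21893
t = 4: p = 0.21893 + (-0.01968) = 0.19926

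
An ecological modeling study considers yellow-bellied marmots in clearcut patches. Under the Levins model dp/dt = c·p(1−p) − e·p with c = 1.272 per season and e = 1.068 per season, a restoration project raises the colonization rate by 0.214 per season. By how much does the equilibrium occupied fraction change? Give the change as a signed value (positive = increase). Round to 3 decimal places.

Before: p* = 1 − 1.068/1.272 = 0.1604.
After the change, c = 1.486, e = 1.068, so p* = 1 − 1.068/1.486 = 0.2813.
Δp* = 0.2813 − 0.1604 = +0.1209.

0.121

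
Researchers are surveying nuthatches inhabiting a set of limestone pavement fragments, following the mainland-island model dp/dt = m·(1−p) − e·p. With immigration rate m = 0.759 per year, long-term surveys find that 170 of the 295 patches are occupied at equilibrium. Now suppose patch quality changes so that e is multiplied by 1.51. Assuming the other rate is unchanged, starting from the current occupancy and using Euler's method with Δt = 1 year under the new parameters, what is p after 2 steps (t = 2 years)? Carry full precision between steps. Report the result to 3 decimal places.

0.511

Observed p* = 170/295 = 0.57627.
Balance m(1−p*) = e·p* gives e = m(1−p*)/p* = 0.759×0.42373/0.57627 = 0.55809.
Starting from p₀ = 0.57627; update p ← p + (dp/dt)·Δt with the new parameters.
p: 0.57627 → 0.41225  (Δp = -0.16402)
p: 0.41225 → 0.51094  (Δp = +0.09869)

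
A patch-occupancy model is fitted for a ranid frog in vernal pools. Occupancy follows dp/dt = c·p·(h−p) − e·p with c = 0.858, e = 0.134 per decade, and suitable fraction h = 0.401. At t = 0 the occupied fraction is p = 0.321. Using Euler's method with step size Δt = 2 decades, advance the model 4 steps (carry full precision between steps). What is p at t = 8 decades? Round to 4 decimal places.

Update rule: p ← p + [c·p·(h−p) − e·p]·Δt with Δt = 2.
t = 2: p = 0.32100 + (-0.04196) = 0.27904
t = 4: p = 0.27904 + (-0.01638) = 0.26266
t = 6: p = 0.26266 + (-0.00804) = 0.25462
t = 8: p = 0.25462 + (-0.00428) = 0.25034

0.2503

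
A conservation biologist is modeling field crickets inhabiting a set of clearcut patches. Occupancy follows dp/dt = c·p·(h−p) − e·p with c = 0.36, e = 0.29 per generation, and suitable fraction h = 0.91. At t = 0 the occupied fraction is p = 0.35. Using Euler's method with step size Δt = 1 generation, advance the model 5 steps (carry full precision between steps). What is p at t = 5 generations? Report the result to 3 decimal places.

Update rule: p ← p + [c·p·(h−p) − e·p]·Δt with Δt = 1.
t = 1: p = 0.35000 + (-0.03094) = 0.31906
t = 2: p = 0.31906 + (-0.02465) = 0.29441
t = 3: p = 0.29441 + (-0.02013) = 0.27428
t = 4: p = 0.27428 + (-0.01677) = 0.25751
t = 5: p = 0.25751 + (-0.01419) = 0.24332

0.243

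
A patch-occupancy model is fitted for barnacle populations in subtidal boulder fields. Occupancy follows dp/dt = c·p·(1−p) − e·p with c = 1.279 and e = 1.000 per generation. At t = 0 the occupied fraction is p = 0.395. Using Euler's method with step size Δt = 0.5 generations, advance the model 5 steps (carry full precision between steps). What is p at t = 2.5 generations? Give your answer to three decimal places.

Update rule: p ← p + [c·p·(1−p) − e·p]·Δt with Δt = 0.5.
t = 0.5: p = 0.39500 + (-0.04468) = 0.35032
t = 1: p = 0.35032 + (-0.02961) = 0.32071
t = 1.5: p = 0.32071 + (-0.02104) = 0.29967
t = 2: p = 0.29967 + (-0.01563) = 0.28405
t = 2.5: p = 0.28405 + (-0.01197) = 0.27208

0.272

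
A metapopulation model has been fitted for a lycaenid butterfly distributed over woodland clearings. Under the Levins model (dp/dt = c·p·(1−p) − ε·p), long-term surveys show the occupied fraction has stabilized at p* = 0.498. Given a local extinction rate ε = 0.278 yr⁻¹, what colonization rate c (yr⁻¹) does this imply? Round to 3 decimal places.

At equilibrium c(1−p*) = ε, so c = ε/(1−p*).
c = 0.278/(1 − 0.498) = 0.278/0.5020 = 0.5538.

0.554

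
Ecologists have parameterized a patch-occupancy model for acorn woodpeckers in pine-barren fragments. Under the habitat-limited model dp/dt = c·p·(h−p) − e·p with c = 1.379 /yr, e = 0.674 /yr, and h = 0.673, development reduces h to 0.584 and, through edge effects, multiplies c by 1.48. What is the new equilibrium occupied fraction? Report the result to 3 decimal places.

Before: p* = h − e/c = 0.673 − 0.674/1.379 = 0.673 − 0.4888 = 0.1842.
After: c = 2.04092, e = 0.674, h = 0.584; p* = 0.584 − 0.674/2.04092 = 0.2538.

0.254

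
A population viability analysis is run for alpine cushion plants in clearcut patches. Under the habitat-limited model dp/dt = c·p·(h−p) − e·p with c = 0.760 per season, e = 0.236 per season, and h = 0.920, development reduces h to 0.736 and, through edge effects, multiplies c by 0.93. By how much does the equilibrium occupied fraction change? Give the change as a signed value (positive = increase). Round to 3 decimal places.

-0.207

Before: p* = h − e/c = 0.920 − 0.236/0.760 = 0.920 − 0.3105 = 0.6095.
After: c = 0.7068, e = 0.236, h = 0.736; p* = 0.736 − 0.236/0.7068 = 0.4021.
Δp* = 0.4021 − 0.6095 = -0.2074.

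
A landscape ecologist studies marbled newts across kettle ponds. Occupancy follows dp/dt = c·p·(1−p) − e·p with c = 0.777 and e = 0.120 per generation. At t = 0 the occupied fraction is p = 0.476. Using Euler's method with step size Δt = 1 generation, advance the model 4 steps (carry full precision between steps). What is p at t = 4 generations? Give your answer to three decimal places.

Update rule: p ← p + [c·p·(1−p) − e·p]·Δt with Δt = 1.
t = 1: p = 0.47600 + (+0.13668) = 0.61268
t = 2: p = 0.61268 + (+0.11086) = 0.72354
t = 3: p = 0.72354 + (+0.06860) = 0.79214
t = 4: p = 0.79214 + (+0.03288) = 0.82502

0.825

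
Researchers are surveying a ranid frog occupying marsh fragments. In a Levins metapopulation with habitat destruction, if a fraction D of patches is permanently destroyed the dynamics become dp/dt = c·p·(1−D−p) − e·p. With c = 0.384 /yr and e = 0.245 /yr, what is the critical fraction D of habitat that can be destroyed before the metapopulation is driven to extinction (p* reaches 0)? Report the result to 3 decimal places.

The nontrivial equilibrium is p* = (1−D) − e/c; extinction occurs when this hits zero.
So D_crit = 1 − e/c = 1 − 0.245/0.384 = 1 − 0.6380 = 0.3620.
Note this equals the original equilibrium occupancy — the Levins extinction-debt result.

0.362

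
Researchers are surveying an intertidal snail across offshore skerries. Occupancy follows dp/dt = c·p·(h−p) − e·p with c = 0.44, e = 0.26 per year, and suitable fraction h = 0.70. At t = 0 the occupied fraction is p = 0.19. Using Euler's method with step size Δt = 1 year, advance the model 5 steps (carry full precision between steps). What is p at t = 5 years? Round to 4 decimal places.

Update rule: p ← p + [c·p·(h−p) − e·p]·Δt with Δt = 1.
step 1: Δp = -0.00676, p = 0.18324
step 2: Δp = -0.00598, p = 0.17726
step 3: Δp = -0.00532, p = 0.17194
step 4: Δp = -0.00475, p = 0.16719
step 5: Δp = -0.00427, p = 0.16291

0.1629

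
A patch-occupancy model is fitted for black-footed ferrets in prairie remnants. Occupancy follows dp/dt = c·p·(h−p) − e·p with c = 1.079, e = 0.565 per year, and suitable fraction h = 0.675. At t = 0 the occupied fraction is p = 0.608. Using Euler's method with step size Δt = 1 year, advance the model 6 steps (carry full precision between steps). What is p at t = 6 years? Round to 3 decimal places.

0.186

Update rule: p ← p + [c·p·(h−p) − e·p]·Δt with Δt = 1.
step 1: Δp = -0.29957, p = 0.30843
step 2: Δp = -0.05227, p = 0.25616
step 3: Δp = -0.02897, p = 0.22720
step 4: Δp = -0.01859, p = 0.20861
step 5: Δp = -0.01288, p = 0.19572
step 6: Δp = -0.00937, p = 0.18636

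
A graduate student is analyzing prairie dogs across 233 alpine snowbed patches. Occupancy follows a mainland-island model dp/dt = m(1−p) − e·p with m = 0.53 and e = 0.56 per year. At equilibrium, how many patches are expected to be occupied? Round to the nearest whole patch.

p* = m/(m+e) = 0.53/1.0900 = 0.4862.
Expected occupied patches = N × p* = 233 × 0.4862 = 113.29 ≈ 113.

113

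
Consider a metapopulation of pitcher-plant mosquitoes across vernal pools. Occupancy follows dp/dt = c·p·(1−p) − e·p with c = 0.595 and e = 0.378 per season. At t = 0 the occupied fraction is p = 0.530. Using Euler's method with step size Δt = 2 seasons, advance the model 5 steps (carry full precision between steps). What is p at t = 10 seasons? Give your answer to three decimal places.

Update rule: p ← p + [c·p·(1−p) − e·p]·Δt with Δt = 2.
t = 2: p = 0.53000 + (-0.10425) = 0.42575
t = 4: p = 0.42575 + (-0.03093) = 0.39482
t = 6: p = 0.39482 + (-0.01415) = 0.38067
t = 8: p = 0.38067 + (-0.00723) = 0.37344
t = 10: p = 0.37344 + (-0.00388) = 0.36956

0.370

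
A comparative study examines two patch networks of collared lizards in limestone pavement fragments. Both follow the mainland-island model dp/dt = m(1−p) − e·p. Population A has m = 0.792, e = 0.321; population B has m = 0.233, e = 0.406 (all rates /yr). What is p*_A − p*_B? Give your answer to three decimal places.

0.347

A: p*_A = m/(m+e) = 0.792/1.1130 = 0.7116.
B: p*_B = 0.233/0.6390 = 0.3646.
p*_A − p*_B = 0.7116 − 0.3646 = 0.3470.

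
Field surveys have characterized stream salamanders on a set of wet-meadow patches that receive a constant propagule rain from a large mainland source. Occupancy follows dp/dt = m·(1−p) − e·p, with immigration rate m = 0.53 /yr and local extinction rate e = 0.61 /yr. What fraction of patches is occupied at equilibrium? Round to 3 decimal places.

At equilibrium the propagule rain into empty patches balances local extinction: m(1−p*) = e·p*.
p* = m/(m+e) = 0.53/(0.53+0.61) = 0.53/1.1400 = 0.4649.

0.465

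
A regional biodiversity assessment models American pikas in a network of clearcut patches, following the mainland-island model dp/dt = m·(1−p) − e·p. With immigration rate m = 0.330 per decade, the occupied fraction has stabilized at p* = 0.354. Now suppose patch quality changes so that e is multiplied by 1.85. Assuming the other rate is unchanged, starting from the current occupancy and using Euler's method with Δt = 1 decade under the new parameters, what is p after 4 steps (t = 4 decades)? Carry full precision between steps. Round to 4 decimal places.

0.2334

Balance m(1−p*) = e·p* gives e = m(1−p*)/p* = 0.330×0.64600/0.35400 = 0.60220.
Starting from p₀ = 0.35400; update p ← p + (dp/dt)·Δt with the new parameters.
p: 0.35400 → 0.17280  (Δp = -0.18120)
p: 0.17280 → 0.25326  (Δp = +0.08047)
p: 0.25326 → 0.21753  (Δp = -0.03573)
p: 0.21753 → 0.23340  (Δp = +0.01587)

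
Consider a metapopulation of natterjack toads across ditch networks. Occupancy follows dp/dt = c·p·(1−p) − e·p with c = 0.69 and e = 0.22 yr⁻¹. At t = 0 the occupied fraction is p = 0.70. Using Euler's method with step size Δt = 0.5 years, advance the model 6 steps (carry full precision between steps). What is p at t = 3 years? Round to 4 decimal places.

Update rule: p ← p + [c·p·(1−p) − e·p]·Δt with Δt = 0.5.
step 1: Δp = -0.00455, p = 0.69545
step 2: Δp = -0.00343, p = 0.69202
step 3: Δp = -0.00259, p = 0.68943
step 4: Δp = -0.00197, p = 0.68746
step 5: Δp = -0.00149, p = 0.68597
step 6: Δp = -0.00114, p = 0.68483

0.6848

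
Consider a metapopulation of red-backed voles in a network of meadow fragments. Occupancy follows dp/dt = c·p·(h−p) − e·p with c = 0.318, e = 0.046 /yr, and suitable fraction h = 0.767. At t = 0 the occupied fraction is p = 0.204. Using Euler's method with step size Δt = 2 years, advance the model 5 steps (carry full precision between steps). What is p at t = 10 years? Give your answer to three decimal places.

0.490

Update rule: p ← p + [c·p·(h−p) − e·p]·Δt with Δt = 2.
t = 2: p = 0.20400 + (+0.05428) = 0.25828
t = 4: p = 0.25828 + (+0.05980) = 0.31808
t = 6: p = 0.31808 + (+0.06155) = 0.37963
t = 8: p = 0.37963 + (+0.05860) = 0.43824
t = 10: p = 0.43824 + (+0.05131) = 0.48955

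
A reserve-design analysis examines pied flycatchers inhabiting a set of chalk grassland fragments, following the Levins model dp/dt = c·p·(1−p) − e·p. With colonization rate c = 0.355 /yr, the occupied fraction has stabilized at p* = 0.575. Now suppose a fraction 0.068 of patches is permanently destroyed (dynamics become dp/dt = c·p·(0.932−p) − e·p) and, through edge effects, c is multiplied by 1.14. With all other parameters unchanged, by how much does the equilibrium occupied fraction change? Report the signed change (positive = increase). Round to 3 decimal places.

-0.016

Balance c(1−p*) = e gives e = 0.355×(1 − 0.57500) = 0.15088.
New p* = 0.932 − e/c = 0.932 − 0.15088/0.40470 = 0.55918.
Δp* = 0.55918 − 0.57500 = -0.01582.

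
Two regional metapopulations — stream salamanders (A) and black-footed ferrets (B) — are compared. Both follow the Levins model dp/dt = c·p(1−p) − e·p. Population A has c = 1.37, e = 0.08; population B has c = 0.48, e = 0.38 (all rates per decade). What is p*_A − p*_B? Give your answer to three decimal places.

0.733

A: p*_A = 1 − 0.08/1.37 = 0.9416.
B: p*_B = 1 − 0.38/0.48 = 0.2083.
p*_A − p*_B = 0.9416 − 0.2083 = 0.7333.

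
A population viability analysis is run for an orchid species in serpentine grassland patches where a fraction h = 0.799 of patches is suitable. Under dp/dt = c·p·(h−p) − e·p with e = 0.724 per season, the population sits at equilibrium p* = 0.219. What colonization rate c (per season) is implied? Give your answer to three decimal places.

At equilibrium c(h−p*) = e, so c = e/(h−p*).
c = 0.724/(0.799 − 0.219) = 0.724/0.5800 = 1.2483.

1.248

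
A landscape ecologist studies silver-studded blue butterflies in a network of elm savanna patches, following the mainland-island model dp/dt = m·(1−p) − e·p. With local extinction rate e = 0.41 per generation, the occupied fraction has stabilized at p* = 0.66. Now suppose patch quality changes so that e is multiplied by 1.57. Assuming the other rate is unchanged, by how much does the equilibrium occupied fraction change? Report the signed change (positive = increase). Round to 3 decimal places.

Balance m(1−p*) = e·p* gives m = e·p*/(1−p*) = 0.41×0.66000/0.34000 = 0.79588.
New p* = m/(m+e) = 0.79588/(0.79588+0.64370) = 0.55286.
Δp* = 0.55286 − 0.66000 = -0.10714.

-0.107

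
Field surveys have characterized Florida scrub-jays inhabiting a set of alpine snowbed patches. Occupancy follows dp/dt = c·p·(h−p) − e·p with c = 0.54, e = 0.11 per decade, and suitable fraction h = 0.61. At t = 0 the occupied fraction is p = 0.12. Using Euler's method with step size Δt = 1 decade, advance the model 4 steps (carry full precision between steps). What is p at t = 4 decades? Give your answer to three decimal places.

0.202

Update rule: p ← p + [c·p·(h−p) − e·p]·Δt with Δt = 1.
p: 0.12000 → 0.13855  (Δp = +0.01855)
p: 0.13855 → 0.15858  (Δp = +0.02003)
p: 0.15858 → 0.17980  (Δp = +0.02121)
p: 0.17980 → 0.20179  (Δp = +0.02199)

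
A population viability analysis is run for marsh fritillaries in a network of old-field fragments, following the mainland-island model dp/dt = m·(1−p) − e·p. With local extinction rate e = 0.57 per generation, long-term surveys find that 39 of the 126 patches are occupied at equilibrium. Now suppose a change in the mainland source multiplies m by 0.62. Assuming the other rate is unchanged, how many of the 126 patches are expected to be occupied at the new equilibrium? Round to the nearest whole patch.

27

Observed p* = 39/126 = 0.30952.
Balance m(1−p*) = e·p* gives m = e·p*/(1−p*) = 0.57×0.30952/0.69048 = 0.25551.
New p* = m/(m+e) = 0.15842/(0.15842+0.57000) = 0.21748.
Expected occupied = 126 × 0.21748 = 27.40 ≈ 27.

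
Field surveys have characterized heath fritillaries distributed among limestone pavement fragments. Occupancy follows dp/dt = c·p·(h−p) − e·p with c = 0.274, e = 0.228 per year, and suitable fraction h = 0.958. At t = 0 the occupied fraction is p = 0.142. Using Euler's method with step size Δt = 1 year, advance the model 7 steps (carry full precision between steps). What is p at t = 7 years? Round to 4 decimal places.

Update rule: p ← p + [c·p·(h−p) − e·p]·Δt with Δt = 1.
step 1: Δp = -0.00063, p = 0.14137
step 2: Δp = -0.00060, p = 0.14077
step 3: Δp = -0.00057, p = 0.14020
step 4: Δp = -0.00055, p = 0.13965
step 5: Δp = -0.00053, p = 0.13912
step 6: Δp = -0.00050, p = 0.13862
step 7: Δp = -0.00048, p = 0.13813

0.1381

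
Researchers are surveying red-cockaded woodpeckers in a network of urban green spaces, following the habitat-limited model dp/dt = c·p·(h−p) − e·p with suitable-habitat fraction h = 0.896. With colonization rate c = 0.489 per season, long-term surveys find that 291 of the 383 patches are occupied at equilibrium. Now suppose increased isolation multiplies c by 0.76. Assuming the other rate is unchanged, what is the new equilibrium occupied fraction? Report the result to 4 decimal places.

Observed p* = 291/383 = 0.75979.
Balance c(h−p*) = e gives e = 0.489×(0.896 − 0.75979) = 0.06661.
New p* = 0.896 − e/c = 0.896 − 0.06661/0.37164 = 0.71677.

0.7168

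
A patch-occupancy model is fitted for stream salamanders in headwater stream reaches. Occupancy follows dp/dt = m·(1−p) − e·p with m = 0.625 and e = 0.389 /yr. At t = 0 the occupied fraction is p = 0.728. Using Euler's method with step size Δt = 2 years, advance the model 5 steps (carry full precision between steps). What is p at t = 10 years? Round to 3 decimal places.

0.488

Update rule: p ← p + [m·(1−p) − e·p]·Δt with Δt = 2.
t = 2: p = 0.72800 + (-0.22638) = 0.50162
t = 4: p = 0.50162 + (+0.23272) = 0.73434
t = 6: p = 0.73434 + (-0.23924) = 0.49510
t = 8: p = 0.49510 + (+0.24594) = 0.74104
t = 10: p = 0.74104 + (-0.25282) = 0.48821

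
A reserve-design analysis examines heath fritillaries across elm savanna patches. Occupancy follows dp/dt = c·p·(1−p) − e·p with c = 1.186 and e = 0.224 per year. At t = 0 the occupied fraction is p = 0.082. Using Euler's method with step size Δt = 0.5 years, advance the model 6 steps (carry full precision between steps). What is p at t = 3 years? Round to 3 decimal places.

Update rule: p ← p + [c·p·(1−p) − e·p]·Δt with Δt = 0.5.
  1  |  dp/dt·Δt = +0.035455  |  p_1 = 0.117455
  2  |  dp/dt·Δt = +0.048315  |  p_2 = 0.165770
  3  |  dp/dt·Δt = +0.063440  |  p_3 = 0.229209
  4  |  dp/dt·Δt = +0.079095  |  p_4 = 0.308305
  5  |  dp/dt·Δt = +0.091929  |  p_5 = 0.400234
  6  |  dp/dt·Δt = +0.097522  |  p_6 = 0.497755

0.498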